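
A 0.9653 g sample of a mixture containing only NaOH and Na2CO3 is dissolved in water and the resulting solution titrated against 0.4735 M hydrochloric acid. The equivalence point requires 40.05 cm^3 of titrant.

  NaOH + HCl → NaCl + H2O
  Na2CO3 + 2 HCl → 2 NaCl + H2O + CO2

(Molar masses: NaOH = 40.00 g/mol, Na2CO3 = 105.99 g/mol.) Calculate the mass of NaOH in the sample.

0.1221 g

n(HCl) = 0.04005 × 0.4735 = 0.01896 mol
Let x = n(NaOH), y = n(Na2CO3).
Titrant: 1x + 2y = 0.01896;  mass: 40.00x + 105.99y = 0.9653
Solving, x = 3.053 × 10^-3 mol, y = 7.955 × 10^-3 mol
mass of NaOH = 3.053 × 10^-3 × 40.00 = 0.1221 g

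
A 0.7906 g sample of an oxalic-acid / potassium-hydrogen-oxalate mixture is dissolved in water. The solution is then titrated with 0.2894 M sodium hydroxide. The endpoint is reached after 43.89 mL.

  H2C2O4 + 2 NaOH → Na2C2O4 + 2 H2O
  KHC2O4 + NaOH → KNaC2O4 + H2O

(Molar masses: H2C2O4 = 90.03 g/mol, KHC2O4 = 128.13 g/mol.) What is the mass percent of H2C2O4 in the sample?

57.33 %

n(NaOH) = 0.04389 × 0.2894 = 0.01270 mol
Let x = n(H2C2O4), y = n(KHC2O4).
Titrant: 2x + 1y = 0.01270;  mass: 90.03x + 128.13y = 0.7906
Solving, x = 5.034 × 10^-3 mol, y = 2.633 × 10^-3 mol
mass of H2C2O4 = 5.034 × 10^-3 × 90.03 = 0.4533 g
% H2C2O4 = 0.4533 / 0.7906 × 100 = 57.33 %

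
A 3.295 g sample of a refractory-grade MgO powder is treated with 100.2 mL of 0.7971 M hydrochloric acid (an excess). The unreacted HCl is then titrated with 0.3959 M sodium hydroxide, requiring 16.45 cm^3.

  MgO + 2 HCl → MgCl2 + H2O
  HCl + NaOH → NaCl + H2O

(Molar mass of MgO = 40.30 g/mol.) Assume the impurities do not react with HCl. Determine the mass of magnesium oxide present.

1.478 g

n(HCl) added = 0.1002 × 0.7971 = 0.07987 mol
n(NaOH) used in back-titration = 0.01645 × 0.3959 = 6.513 × 10^-3 mol
n(HCl) left over = 6.513 × 10^-3 mol (1:1 ratio)
n(HCl) consumed by analyte = 0.07987 − 6.513 × 10^-3 = 0.07336 mol
From the 1:2 ratio, n(MgO) = 1/2 × 0.07336 = 0.03668 mol
mass of MgO = 0.03668 × 40.30 = 1.478 g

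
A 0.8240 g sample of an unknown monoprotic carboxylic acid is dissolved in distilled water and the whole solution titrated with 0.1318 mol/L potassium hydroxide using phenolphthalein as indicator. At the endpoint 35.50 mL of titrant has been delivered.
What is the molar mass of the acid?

n(KOH) = 0.03550 L × 0.1318 mol/L = 4.679 × 10^-3 mol
n(HA) = 4.679 × 10^-3 mol (1:1 ratio)
M = m / n = 0.8240 g / 4.679 × 10^-3 mol = 176.1 g/mol

176.1 g/mol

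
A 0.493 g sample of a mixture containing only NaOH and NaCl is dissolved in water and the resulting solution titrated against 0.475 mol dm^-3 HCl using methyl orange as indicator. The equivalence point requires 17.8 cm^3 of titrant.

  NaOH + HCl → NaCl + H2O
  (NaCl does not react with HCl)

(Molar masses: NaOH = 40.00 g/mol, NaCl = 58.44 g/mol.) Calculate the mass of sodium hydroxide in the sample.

0.338 g

n(HCl) = 0.0178 × 0.475 = 8.46 × 10^-3 mol
Let x = n(NaOH), y = n(NaCl).
Titrant: 1x = 8.46 × 10^-3;  mass: 40.00x + 58.44y = 0.493
Solving, x = 8.46 × 10^-3 mol, y = 2.65 × 10^-3 mol
mass of NaOH = 8.46 × 10^-3 × 40.00 = 0.338 g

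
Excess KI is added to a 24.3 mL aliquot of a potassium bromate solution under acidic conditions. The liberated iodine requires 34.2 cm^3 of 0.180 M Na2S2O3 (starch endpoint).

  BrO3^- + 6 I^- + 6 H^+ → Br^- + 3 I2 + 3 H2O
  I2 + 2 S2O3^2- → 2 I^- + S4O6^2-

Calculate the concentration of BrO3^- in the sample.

0.0422 M

n(S2O3^2-) = 0.0342 × 0.180 = 6.16 × 10^-3 mol
n(I2) = n(S2O3^2-)/2 = 3.08 × 10^-3 mol
From the 1:3 ratio, n(BrO3^-) in the aliquot = 1/3 × 3.08 × 10^-3 = 1.03 × 10^-3 mol
[BrO3^-] = 1.03 × 10^-3 / 0.0243 = 0.0422 mol/L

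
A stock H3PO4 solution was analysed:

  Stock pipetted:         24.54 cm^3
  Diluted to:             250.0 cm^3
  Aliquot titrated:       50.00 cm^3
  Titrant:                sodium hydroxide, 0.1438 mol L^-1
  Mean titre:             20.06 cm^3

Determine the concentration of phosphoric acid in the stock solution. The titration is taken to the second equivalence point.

H3PO4 + 2 NaOH → Na2HPO4 + 2 H2O
n(NaOH) = 0.02006 × 0.1438 = 2.885 × 10^-3 mol
From the 1:2 ratio, n(H3PO4) in the aliquot = 1/2 × 2.885 × 10^-3 = 1.442 × 10^-3 mol
[H3PO4]_dilute = 1.442 × 10^-3 / 0.05000 = 0.02885 mol/L
Dilution factor = 250.0 / 24.54 = 10.19
[H3PO4]_stock = 0.02885 × 10.19 = 0.2939 mol/L

0.2939 mol/L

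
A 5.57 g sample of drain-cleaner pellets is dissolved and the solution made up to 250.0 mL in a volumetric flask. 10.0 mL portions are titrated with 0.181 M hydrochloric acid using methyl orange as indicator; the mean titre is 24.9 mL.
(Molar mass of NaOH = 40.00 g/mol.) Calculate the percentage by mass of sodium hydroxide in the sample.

NaOH + HCl → NaCl + H2O
n(HCl) per titration = 0.0249 × 0.181 = 4.51 × 10^-3 mol
n(NaOH) in each aliquot = 4.51 × 10^-3 mol (1:1 ratio)
n(NaOH) in the whole flask = 4.51 × 10^-3 × 250.0/10.0 = 0.113 mol
mass of NaOH = 0.113 × 40.00 = 4.51 g
% NaOH = 4.51 / 5.57 × 100 = 80.9 %

80.9 %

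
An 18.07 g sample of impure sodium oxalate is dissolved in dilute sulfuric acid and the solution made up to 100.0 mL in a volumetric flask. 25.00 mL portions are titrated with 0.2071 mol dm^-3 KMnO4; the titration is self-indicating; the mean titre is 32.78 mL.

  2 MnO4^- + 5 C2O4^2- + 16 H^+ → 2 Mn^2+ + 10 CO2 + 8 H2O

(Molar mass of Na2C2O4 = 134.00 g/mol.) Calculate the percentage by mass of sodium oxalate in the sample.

n(KMnO4) per titration = 0.03278 × 0.2071 = 6.789 × 10^-3 mol
From the 5:2 ratio, n(Na2C2O4) in each aliquot = 5/2 × 6.789 × 10^-3 = 0.01697 mol
n(Na2C2O4) in the whole flask = 0.01697 × 100.0/25.00 = 0.06789 mol
mass of Na2C2O4 = 0.06789 × 134.00 = 9.097 g
% Na2C2O4 = 9.097 / 18.07 × 100 = 50.34 %

50.34 %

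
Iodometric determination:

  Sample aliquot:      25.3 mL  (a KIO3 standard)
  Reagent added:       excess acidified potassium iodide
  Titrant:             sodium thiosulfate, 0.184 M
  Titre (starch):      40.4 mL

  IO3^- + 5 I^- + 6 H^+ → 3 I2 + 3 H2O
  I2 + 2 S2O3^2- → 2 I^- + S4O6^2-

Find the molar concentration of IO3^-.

0.0490 M

n(S2O3^2-) = 0.0404 × 0.184 = 7.43 × 10^-3 mol
n(I2) = n(S2O3^2-)/2 = 3.72 × 10^-3 mol
From the 1:3 ratio, n(IO3^-) in the aliquot = 1/3 × 3.72 × 10^-3 = 1.24 × 10^-3 mol
[IO3^-] = 1.24 × 10^-3 / 0.0253 = 0.0490 mol/L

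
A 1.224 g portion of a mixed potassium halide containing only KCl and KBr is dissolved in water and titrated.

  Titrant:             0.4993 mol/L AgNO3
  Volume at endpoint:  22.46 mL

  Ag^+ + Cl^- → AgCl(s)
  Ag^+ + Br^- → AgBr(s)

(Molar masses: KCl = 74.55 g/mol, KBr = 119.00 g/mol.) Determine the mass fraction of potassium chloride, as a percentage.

15.14 %

n(AgNO3) = 0.02246 × 0.4993 = 0.01121 mol
Let x = n(KCl), y = n(KBr).
Titrant: 1x + 1y = 0.01121;  mass: 74.55x + 119.00y = 1.224
Solving, x = 2.486 × 10^-3 mol, y = 8.728 × 10^-3 mol
mass of KCl = 2.486 × 10^-3 × 74.55 = 0.1853 g
% KCl = 0.1853 / 1.224 × 100 = 15.14 %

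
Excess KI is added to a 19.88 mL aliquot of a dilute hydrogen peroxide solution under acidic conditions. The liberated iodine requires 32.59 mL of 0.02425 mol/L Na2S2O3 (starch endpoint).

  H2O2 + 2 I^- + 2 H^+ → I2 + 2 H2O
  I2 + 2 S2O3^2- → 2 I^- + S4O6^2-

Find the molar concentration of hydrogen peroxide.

n(S2O3^2-) = 0.03259 × 0.02425 = 7.903 × 10^-4 mol
n(I2) = n(S2O3^2-)/2 = 3.952 × 10^-4 mol
n(H2O2) in the aliquot = 3.952 × 10^-4 mol (1:1 ratio)
[H2O2] = 3.952 × 10^-4 / 0.01988 = 0.01988 mol/L

0.01988 mol/L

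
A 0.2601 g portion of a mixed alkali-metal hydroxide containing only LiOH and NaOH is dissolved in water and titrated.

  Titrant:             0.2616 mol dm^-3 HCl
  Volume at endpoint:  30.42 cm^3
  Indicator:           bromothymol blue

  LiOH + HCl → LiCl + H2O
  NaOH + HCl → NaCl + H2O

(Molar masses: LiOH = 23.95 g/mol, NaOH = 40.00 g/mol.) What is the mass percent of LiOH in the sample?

33.40 %

n(HCl) = 0.03042 × 0.2616 = 7.958 × 10^-3 mol
Let x = n(LiOH), y = n(NaOH).
Titrant: 1x + 1y = 7.958 × 10^-3;  mass: 23.95x + 40.00y = 0.2601
Solving, x = 3.627 × 10^-3 mol, y = 4.331 × 10^-3 mol
mass of LiOH = 3.627 × 10^-3 × 23.95 = 0.08687 g
% LiOH = 0.08687 / 0.2601 × 100 = 33.40 %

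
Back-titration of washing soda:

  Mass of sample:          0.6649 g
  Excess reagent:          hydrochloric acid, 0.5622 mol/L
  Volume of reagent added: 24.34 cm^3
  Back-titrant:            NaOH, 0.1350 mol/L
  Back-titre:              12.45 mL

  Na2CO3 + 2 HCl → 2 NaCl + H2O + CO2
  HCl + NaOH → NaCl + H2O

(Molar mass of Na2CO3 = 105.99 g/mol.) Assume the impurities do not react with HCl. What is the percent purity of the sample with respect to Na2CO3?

95.67 %

n(HCl) added = 0.02434 × 0.5622 = 0.01368 mol
n(NaOH) used in back-titration = 0.01245 × 0.1350 = 1.681 × 10^-3 mol
n(HCl) left over = 1.681 × 10^-3 mol (1:1 ratio)
n(HCl) consumed by analyte = 0.01368 − 1.681 × 10^-3 = 0.01200 mol
From the 1:2 ratio, n(Na2CO3) = 1/2 × 0.01200 = 6.002 × 10^-3 mol
mass of Na2CO3 = 6.002 × 10^-3 × 105.99 = 0.6361 g
% Na2CO3 = 0.6361 / 0.6649 × 100 = 95.67 %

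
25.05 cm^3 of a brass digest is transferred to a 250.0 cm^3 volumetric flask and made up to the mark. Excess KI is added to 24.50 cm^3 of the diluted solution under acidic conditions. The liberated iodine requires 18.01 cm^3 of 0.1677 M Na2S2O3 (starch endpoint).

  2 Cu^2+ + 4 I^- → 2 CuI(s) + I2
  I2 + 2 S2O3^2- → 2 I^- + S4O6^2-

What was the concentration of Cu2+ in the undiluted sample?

n(S2O3^2-) = 0.01801 × 0.1677 = 3.020 × 10^-3 mol
n(I2) = n(S2O3^2-)/2 = 1.510 × 10^-3 mol
From the 2:1 ratio, n(Cu2+) in the aliquot = 2/1 × 1.510 × 10^-3 = 3.020 × 10^-3 mol
[Cu2+]_dilute = 3.020 × 10^-3 / 0.02450 = 0.1233 mol/L
[Cu2+]_original = 0.1233 × 250.0/25.05 = 1.230 mol/L

1.230 M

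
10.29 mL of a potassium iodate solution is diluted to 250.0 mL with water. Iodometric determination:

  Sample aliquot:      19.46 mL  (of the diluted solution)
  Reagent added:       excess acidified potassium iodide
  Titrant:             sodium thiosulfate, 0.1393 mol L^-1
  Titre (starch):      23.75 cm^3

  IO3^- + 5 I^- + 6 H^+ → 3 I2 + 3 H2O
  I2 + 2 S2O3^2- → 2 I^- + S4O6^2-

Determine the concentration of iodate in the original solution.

0.6884 mol/L

n(S2O3^2-) = 0.02375 × 0.1393 = 3.308 × 10^-3 mol
n(I2) = n(S2O3^2-)/2 = 1.654 × 10^-3 mol
From the 1:3 ratio, n(IO3^-) in the aliquot = 1/3 × 1.654 × 10^-3 = 5.514 × 10^-4 mol
[IO3^-]_dilute = 5.514 × 10^-4 / 0.01946 = 0.02833 mol/L
[IO3^-]_original = 0.02833 × 250.0/10.29 = 0.6884 mol/L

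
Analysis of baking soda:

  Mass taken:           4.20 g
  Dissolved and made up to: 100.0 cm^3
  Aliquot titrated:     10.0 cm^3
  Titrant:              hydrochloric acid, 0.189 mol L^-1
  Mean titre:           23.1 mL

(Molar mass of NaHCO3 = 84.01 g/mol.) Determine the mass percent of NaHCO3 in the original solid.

NaHCO3 + HCl → NaCl + H2O + CO2
n(HCl) per titration = 0.0231 × 0.189 = 4.37 × 10^-3 mol
n(NaHCO3) in each aliquot = 4.37 × 10^-3 mol (1:1 ratio)
n(NaHCO3) in the whole flask = 4.37 × 10^-3 × 100.0/10.0 = 0.0437 mol
mass of NaHCO3 = 0.0437 × 84.01 = 3.67 g
% NaHCO3 = 3.67 / 4.20 × 100 = 87.3 %

87.3 %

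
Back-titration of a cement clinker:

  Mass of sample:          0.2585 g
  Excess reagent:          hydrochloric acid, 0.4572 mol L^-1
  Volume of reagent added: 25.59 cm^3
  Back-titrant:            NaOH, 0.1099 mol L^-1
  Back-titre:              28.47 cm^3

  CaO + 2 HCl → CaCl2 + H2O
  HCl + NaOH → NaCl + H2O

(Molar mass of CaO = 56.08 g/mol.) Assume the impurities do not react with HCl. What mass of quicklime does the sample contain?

0.2403 g

n(HCl) added = 0.02559 × 0.4572 = 0.01170 mol
n(NaOH) used in back-titration = 0.02847 × 0.1099 = 3.129 × 10^-3 mol
n(HCl) left over = 3.129 × 10^-3 mol (1:1 ratio)
n(HCl) consumed by analyte = 0.01170 − 3.129 × 10^-3 = 8.571 × 10^-3 mol
From the 1:2 ratio, n(CaO) = 1/2 × 8.571 × 10^-3 = 4.285 × 10^-3 mol
mass of CaO = 4.285 × 10^-3 × 56.08 = 0.2403 g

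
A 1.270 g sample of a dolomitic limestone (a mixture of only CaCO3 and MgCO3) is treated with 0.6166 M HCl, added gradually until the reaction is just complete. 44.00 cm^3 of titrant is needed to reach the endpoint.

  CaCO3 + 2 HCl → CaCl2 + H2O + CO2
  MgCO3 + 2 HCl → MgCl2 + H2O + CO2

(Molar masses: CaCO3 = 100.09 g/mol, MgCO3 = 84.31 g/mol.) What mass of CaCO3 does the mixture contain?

n(HCl) = 0.04400 × 0.6166 = 0.02713 mol
Let x = n(CaCO3), y = n(MgCO3).
Titrant: 2x + 2y = 0.02713;  mass: 100.09x + 84.31y = 1.270
Solving, x = 8.005 × 10^-3 mol, y = 5.560 × 10^-3 mol
mass of CaCO3 = 8.005 × 10^-3 × 100.09 = 0.8012 g

0.8012 g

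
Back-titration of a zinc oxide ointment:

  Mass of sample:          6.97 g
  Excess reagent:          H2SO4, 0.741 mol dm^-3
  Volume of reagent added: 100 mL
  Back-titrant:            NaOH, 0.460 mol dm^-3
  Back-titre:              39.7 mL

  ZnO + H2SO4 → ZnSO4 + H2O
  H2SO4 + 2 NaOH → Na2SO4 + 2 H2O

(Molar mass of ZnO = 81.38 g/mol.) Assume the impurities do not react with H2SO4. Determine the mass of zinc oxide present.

5.29 g

n(H2SO4) added = 0.100 × 0.741 = 0.0741 mol
n(NaOH) used in back-titration = 0.0397 × 0.460 = 0.0183 mol
From the 1:2 ratio, n(H2SO4) left over = 1/2 × 0.0183 = 9.13 × 10^-3 mol
n(H2SO4) consumed by analyte = 0.0741 − 9.13 × 10^-3 = 0.0650 mol
n(ZnO) = 0.0650 mol (1:1 ratio)
mass of ZnO = 0.0650 × 81.38 = 5.29 g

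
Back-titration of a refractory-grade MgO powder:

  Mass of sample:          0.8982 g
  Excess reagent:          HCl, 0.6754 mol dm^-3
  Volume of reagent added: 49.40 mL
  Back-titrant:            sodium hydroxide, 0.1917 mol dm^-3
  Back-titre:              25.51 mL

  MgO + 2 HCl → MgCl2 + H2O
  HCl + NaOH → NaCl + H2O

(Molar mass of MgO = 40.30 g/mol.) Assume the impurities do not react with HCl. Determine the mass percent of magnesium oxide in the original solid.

63.88 %

n(HCl) added = 0.04940 × 0.6754 = 0.03336 mol
n(NaOH) used in back-titration = 0.02551 × 0.1917 = 4.890 × 10^-3 mol
n(HCl) left over = 4.890 × 10^-3 mol (1:1 ratio)
n(HCl) consumed by analyte = 0.03336 − 4.890 × 10^-3 = 0.02847 mol
From the 1:2 ratio, n(MgO) = 1/2 × 0.02847 = 0.01424 mol
mass of MgO = 0.01424 × 40.30 = 0.5738 g
% MgO = 0.5738 / 0.8982 × 100 = 63.88 %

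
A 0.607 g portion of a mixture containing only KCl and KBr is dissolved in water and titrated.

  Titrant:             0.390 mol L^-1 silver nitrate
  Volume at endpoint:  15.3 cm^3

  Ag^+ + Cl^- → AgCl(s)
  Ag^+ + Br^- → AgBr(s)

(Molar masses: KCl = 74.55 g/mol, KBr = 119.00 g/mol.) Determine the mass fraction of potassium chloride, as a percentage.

n(AgNO3) = 0.0153 × 0.390 = 5.97 × 10^-3 mol
Let x = n(KCl), y = n(KBr).
Titrant: 1x + 1y = 5.97 × 10^-3;  mass: 74.55x + 119.00y = 0.607
Solving, x = 2.32 × 10^-3 mol, y = 3.65 × 10^-3 mol
mass of KCl = 2.32 × 10^-3 × 74.55 = 0.173 g
% KCl = 0.173 / 0.607 × 100 = 28.5 %

28.5 %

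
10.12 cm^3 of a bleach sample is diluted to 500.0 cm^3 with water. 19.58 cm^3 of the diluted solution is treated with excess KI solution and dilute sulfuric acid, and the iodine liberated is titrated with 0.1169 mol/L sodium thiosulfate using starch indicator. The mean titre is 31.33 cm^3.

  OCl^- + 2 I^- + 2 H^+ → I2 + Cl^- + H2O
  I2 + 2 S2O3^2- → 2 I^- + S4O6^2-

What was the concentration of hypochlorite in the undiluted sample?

n(S2O3^2-) = 0.03133 × 0.1169 = 3.662 × 10^-3 mol
n(I2) = n(S2O3^2-)/2 = 1.831 × 10^-3 mol
n(OCl^-) in the aliquot = 1.831 × 10^-3 mol (1:1 ratio)
[OCl^-]_dilute = 1.831 × 10^-3 / 0.01958 = 0.09353 mol/L
[OCl^-]_original = 0.09353 × 500.0/10.12 = 4.621 mol/L

4.621 mol/L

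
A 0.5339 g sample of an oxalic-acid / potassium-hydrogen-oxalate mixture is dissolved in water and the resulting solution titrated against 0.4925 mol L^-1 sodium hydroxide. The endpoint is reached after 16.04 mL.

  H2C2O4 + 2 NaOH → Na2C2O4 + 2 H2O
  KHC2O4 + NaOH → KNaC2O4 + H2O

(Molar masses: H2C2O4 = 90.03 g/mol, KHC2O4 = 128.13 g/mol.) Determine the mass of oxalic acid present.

n(NaOH) = 0.01604 × 0.4925 = 7.900 × 10^-3 mol
Let x = n(H2C2O4), y = n(KHC2O4).
Titrant: 2x + 1y = 7.900 × 10^-3;  mass: 90.03x + 128.13y = 0.5339
Solving, x = 2.877 × 10^-3 mol, y = 2.145 × 10^-3 mol
mass of H2C2O4 = 2.877 × 10^-3 × 90.03 = 0.2590 g

0.2590 g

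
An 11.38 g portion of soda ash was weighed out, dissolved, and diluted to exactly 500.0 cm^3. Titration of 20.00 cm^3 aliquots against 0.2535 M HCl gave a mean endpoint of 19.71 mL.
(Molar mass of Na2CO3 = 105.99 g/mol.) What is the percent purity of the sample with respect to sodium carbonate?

58.17 %

Na2CO3 + 2 HCl → 2 NaCl + H2O + CO2
n(HCl) per titration = 0.01971 × 0.2535 = 4.996 × 10^-3 mol
From the 1:2 ratio, n(Na2CO3) in each aliquot = 1/2 × 4.996 × 10^-3 = 2.498 × 10^-3 mol
n(Na2CO3) in the whole flask = 2.498 × 10^-3 × 500.0/20.00 = 0.06246 mol
mass of Na2CO3 = 0.06246 × 105.99 = 6.620 g
% Na2CO3 = 6.620 / 11.38 × 100 = 58.17 %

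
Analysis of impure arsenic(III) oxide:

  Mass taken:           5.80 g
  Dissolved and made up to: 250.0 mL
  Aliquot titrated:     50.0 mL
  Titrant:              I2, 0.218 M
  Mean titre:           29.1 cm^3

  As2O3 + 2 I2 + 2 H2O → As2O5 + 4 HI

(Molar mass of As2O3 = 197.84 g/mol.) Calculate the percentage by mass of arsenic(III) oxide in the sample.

54.1 %

n(I2) per titration = 0.0291 × 0.218 = 6.34 × 10^-3 mol
From the 1:2 ratio, n(As2O3) in each aliquot = 1/2 × 6.34 × 10^-3 = 3.17 × 10^-3 mol
n(As2O3) in the whole flask = 3.17 × 10^-3 × 250.0/50.0 = 0.0159 mol
mass of As2O3 = 0.0159 × 197.84 = 3.14 g
% As2O3 = 3.14 / 5.80 × 100 = 54.1 %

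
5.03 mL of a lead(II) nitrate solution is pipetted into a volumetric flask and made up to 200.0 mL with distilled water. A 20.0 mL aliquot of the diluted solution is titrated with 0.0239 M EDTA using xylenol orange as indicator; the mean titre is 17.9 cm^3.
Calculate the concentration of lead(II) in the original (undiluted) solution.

0.851 M

Pb^2+ + EDTA^4- → [Pb(EDTA)]^2-
n(EDTA) = 0.0179 × 0.0239 = 4.28 × 10^-4 mol
n(Pb2+) in the aliquot = 4.28 × 10^-4 mol (1:1 ratio)
[Pb2+]_dilute = 4.28 × 10^-4 / 0.0200 = 0.0214 mol/L
Dilution factor = 200.0 / 5.03 = 39.76
[Pb2+]_stock = 0.0214 × 39.76 = 0.851 mol/L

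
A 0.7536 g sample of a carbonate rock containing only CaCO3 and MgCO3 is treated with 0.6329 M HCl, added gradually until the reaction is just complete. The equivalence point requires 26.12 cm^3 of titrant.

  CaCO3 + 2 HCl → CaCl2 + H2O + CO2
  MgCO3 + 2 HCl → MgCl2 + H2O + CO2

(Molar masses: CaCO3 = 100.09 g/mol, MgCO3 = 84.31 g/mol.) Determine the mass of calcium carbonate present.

n(HCl) = 0.02612 × 0.6329 = 0.01653 mol
Let x = n(CaCO3), y = n(MgCO3).
Titrant: 2x + 2y = 0.01653;  mass: 100.09x + 84.31y = 0.7536
Solving, x = 3.594 × 10^-3 mol, y = 4.671 × 10^-3 mol
mass of CaCO3 = 3.594 × 10^-3 × 100.09 = 0.3598 g

0.3598 g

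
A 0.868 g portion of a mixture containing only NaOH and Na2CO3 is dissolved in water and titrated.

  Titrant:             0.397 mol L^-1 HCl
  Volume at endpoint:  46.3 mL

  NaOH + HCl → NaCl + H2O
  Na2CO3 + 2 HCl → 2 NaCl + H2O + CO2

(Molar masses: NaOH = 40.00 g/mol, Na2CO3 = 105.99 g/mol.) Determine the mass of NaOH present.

0.327 g

n(HCl) = 0.0463 × 0.397 = 0.0184 mol
Let x = n(NaOH), y = n(Na2CO3).
Titrant: 1x + 2y = 0.0184;  mass: 40.00x + 105.99y = 0.868
Solving, x = 8.17 × 10^-3 mol, y = 5.11 × 10^-3 mol
mass of NaOH = 8.17 × 10^-3 × 40.00 = 0.327 g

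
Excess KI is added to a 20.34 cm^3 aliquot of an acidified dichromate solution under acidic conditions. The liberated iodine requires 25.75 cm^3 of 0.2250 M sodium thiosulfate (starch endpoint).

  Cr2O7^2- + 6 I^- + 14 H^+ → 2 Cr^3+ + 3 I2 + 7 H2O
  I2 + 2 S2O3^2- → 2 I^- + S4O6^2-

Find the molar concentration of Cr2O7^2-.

0.04747 M

n(S2O3^2-) = 0.02575 × 0.2250 = 5.794 × 10^-3 mol
n(I2) = n(S2O3^2-)/2 = 2.897 × 10^-3 mol
From the 1:3 ratio, n(Cr2O7^2-) in the aliquot = 1/3 × 2.897 × 10^-3 = 9.656 × 10^-4 mol
[Cr2O7^2-] = 9.656 × 10^-4 / 0.02034 = 0.04747 mol/L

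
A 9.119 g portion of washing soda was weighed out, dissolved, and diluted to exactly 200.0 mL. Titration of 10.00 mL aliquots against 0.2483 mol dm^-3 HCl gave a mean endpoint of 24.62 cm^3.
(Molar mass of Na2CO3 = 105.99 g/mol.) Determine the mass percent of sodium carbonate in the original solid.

Na2CO3 + 2 HCl → 2 NaCl + H2O + CO2
n(HCl) per titration = 0.02462 × 0.2483 = 6.113 × 10^-3 mol
From the 1:2 ratio, n(Na2CO3) in each aliquot = 1/2 × 6.113 × 10^-3 = 3.057 × 10^-3 mol
n(Na2CO3) in the whole flask = 3.057 × 10^-3 × 200.0/10.00 = 0.06113 mol
mass of Na2CO3 = 0.06113 × 105.99 = 6.479 g
% Na2CO3 = 6.479 / 9.119 × 100 = 71.05 %

71.05 %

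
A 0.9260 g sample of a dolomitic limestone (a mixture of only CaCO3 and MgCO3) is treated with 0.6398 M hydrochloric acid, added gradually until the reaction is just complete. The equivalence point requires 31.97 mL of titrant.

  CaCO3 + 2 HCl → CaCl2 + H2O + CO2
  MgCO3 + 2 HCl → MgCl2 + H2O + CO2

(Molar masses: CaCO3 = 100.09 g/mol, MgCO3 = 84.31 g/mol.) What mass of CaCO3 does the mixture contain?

0.4043 g

n(HCl) = 0.03197 × 0.6398 = 0.02045 mol
Let x = n(CaCO3), y = n(MgCO3).
Titrant: 2x + 2y = 0.02045;  mass: 100.09x + 84.31y = 0.9260
Solving, x = 4.040 × 10^-3 mol, y = 6.188 × 10^-3 mol
mass of CaCO3 = 4.040 × 10^-3 × 100.09 = 0.4043 g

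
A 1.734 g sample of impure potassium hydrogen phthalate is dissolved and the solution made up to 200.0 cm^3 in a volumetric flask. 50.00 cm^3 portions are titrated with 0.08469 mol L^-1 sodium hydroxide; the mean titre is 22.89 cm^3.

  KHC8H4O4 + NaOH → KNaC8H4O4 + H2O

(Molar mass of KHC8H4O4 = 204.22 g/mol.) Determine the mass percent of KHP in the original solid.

91.32 %

n(NaOH) per titration = 0.02289 × 0.08469 = 1.939 × 10^-3 mol
n(KHC8H4O4) in each aliquot = 1.939 × 10^-3 mol (1:1 ratio)
n(KHC8H4O4) in the whole flask = 1.939 × 10^-3 × 200.0/50.00 = 7.754 × 10^-3 mol
mass of KHC8H4O4 = 7.754 × 10^-3 × 204.22 = 1.584 g
% KHC8H4O4 = 1.584 / 1.734 × 100 = 91.32 %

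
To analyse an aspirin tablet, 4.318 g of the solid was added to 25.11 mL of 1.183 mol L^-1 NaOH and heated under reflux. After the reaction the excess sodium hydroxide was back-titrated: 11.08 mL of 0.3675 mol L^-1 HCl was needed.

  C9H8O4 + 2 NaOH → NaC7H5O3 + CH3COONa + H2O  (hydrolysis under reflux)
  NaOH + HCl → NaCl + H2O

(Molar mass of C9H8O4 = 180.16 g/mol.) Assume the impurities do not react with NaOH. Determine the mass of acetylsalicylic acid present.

2.309 g

n(NaOH) added = 0.02511 × 1.183 = 0.02971 mol
n(HCl) used in back-titration = 0.01108 × 0.3675 = 4.072 × 10^-3 mol
n(NaOH) left over = 4.072 × 10^-3 mol (1:1 ratio)
n(NaOH) consumed by analyte = 0.02971 − 4.072 × 10^-3 = 0.02563 mol
From the 1:2 ratio, n(C9H8O4) = 1/2 × 0.02563 = 0.01282 mol
mass of C9H8O4 = 0.01282 × 180.16 = 2.309 g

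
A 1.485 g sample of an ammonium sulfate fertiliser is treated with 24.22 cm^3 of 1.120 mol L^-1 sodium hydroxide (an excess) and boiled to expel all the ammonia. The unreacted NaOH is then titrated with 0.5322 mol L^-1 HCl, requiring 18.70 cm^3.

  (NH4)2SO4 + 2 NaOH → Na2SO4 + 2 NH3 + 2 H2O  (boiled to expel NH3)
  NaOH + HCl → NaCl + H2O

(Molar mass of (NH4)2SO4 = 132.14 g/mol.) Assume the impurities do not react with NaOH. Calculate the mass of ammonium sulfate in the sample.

1.135 g

n(NaOH) added = 0.02422 × 1.120 = 0.02713 mol
n(HCl) used in back-titration = 0.01870 × 0.5322 = 9.952 × 10^-3 mol
n(NaOH) left over = 9.952 × 10^-3 mol (1:1 ratio)
n(NaOH) consumed by analyte = 0.02713 − 9.952 × 10^-3 = 0.01717 mol
From the 1:2 ratio, n((NH4)2SO4) = 1/2 × 0.01717 = 8.587 × 10^-3 mol
mass of (NH4)2SO4 = 8.587 × 10^-3 × 132.14 = 1.135 g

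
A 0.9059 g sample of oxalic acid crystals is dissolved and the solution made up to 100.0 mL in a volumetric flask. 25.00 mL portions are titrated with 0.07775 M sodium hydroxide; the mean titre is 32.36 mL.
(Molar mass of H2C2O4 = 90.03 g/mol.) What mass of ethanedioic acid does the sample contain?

0.4530 g

H2C2O4 + 2 NaOH → Na2C2O4 + 2 H2O
n(NaOH) per titration = 0.03236 × 0.07775 = 2.516 × 10^-3 mol
From the 1:2 ratio, n(H2C2O4) in each aliquot = 1/2 × 2.516 × 10^-3 = 1.258 × 10^-3 mol
n(H2C2O4) in the whole flask = 1.258 × 10^-3 × 100.0/25.00 = 5.032 × 10^-3 mol
mass of H2C2O4 = 5.032 × 10^-3 × 90.03 = 0.4530 g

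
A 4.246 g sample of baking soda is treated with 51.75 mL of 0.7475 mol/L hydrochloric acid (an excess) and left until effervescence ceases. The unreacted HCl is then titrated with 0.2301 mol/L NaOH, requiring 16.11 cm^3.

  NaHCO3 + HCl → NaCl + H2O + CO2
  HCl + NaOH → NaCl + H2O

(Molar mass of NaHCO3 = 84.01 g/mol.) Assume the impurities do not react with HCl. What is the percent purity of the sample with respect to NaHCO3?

n(HCl) added = 0.05175 × 0.7475 = 0.03868 mol
n(NaOH) used in back-titration = 0.01611 × 0.2301 = 3.707 × 10^-3 mol
n(HCl) left over = 3.707 × 10^-3 mol (1:1 ratio)
n(HCl) consumed by analyte = 0.03868 − 3.707 × 10^-3 = 0.03498 mol
n(NaHCO3) = 0.03498 mol (1:1 ratio)
mass of NaHCO3 = 0.03498 × 84.01 = 2.938 g
% NaHCO3 = 2.938 / 4.246 × 100 = 69.20 %

69.20 %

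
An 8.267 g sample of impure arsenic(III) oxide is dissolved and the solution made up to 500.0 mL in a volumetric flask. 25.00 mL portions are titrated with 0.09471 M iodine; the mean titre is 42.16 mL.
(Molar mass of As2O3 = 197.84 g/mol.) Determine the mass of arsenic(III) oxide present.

7.900 g

As2O3 + 2 I2 + 2 H2O → As2O5 + 4 HI
n(I2) per titration = 0.04216 × 0.09471 = 3.993 × 10^-3 mol
From the 1:2 ratio, n(As2O3) in each aliquot = 1/2 × 3.993 × 10^-3 = 1.996 × 10^-3 mol
n(As2O3) in the whole flask = 1.996 × 10^-3 × 500.0/25.00 = 0.03993 mol
mass of As2O3 = 0.03993 × 197.84 = 7.900 g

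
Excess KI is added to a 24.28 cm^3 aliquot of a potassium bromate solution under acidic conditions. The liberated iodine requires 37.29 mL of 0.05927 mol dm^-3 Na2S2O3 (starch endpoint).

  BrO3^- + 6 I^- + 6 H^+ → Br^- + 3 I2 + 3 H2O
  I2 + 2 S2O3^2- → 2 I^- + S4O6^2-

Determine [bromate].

n(S2O3^2-) = 0.03729 × 0.05927 = 2.210 × 10^-3 mol
n(I2) = n(S2O3^2-)/2 = 1.105 × 10^-3 mol
From the 1:3 ratio, n(BrO3^-) in the aliquot = 1/3 × 1.105 × 10^-3 = 3.684 × 10^-4 mol
[BrO3^-] = 3.684 × 10^-4 / 0.02428 = 0.01517 mol/L

0.01517 mol/L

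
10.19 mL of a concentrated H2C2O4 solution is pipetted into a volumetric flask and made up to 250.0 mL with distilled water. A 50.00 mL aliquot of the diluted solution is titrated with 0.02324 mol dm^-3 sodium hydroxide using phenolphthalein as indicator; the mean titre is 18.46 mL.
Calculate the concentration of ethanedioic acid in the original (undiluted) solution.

0.1053 mol/L

H2C2O4 + 2 NaOH → Na2C2O4 + 2 H2O
n(NaOH) = 0.01846 × 0.02324 = 4.290 × 10^-4 mol
From the 1:2 ratio, n(H2C2O4) in the aliquot = 1/2 × 4.290 × 10^-4 = 2.145 × 10^-4 mol
[H2C2O4]_dilute = 2.145 × 10^-4 / 0.05000 = 0.004290 mol/L
Dilution factor = 250.0 / 10.19 = 24.53
[H2C2O4]_stock = 0.004290 × 24.53 = 0.1053 mol/L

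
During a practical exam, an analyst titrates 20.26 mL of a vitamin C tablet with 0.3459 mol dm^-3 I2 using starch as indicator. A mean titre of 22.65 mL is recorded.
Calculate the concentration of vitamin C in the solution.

C6H8O6 + I2 → C6H6O6 + 2 HI
n(I2) = 0.02265 L × 0.3459 mol/L = 7.835 × 10^-3 mol
n(C6H8O6) = 7.835 × 10^-3 mol (1:1 mole ratio)
[C6H8O6] = 7.835 × 10^-3 mol / 0.02026 L = 0.3867 mol/L

0.3867 mol/L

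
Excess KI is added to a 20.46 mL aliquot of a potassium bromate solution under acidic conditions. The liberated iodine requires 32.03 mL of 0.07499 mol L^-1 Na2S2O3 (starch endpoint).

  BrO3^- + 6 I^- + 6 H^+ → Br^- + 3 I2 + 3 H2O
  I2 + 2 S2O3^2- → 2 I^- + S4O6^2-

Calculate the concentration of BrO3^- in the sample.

0.01957 mol/L

n(S2O3^2-) = 0.03203 × 0.07499 = 2.402 × 10^-3 mol
n(I2) = n(S2O3^2-)/2 = 1.201 × 10^-3 mol
From the 1:3 ratio, n(BrO3^-) in the aliquot = 1/3 × 1.201 × 10^-3 = 4.003 × 10^-4 mol
[BrO3^-] = 4.003 × 10^-4 / 0.02046 = 0.01957 mol/L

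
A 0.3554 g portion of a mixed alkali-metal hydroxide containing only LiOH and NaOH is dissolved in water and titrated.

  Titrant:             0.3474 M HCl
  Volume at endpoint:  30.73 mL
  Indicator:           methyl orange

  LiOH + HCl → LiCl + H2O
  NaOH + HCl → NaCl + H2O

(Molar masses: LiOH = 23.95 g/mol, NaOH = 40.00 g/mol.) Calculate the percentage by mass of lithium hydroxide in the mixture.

30.07 %

n(HCl) = 0.03073 × 0.3474 = 0.01068 mol
Let x = n(LiOH), y = n(NaOH).
Titrant: 1x + 1y = 0.01068;  mass: 23.95x + 40.00y = 0.3554
Solving, x = 4.463 × 10^-3 mol, y = 6.213 × 10^-3 mol
mass of LiOH = 4.463 × 10^-3 × 23.95 = 0.1069 g
% LiOH = 0.1069 / 0.3554 × 100 = 30.07 %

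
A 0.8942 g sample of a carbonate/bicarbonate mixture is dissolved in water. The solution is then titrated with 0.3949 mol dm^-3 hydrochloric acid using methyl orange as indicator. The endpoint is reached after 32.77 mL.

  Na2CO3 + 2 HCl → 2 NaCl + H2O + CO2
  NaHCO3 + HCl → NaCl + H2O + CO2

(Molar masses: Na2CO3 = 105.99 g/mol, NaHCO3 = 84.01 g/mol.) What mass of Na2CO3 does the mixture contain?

0.3297 g

n(HCl) = 0.03277 × 0.3949 = 0.01294 mol
Let x = n(Na2CO3), y = n(NaHCO3).
Titrant: 2x + 1y = 0.01294;  mass: 105.99x + 84.01y = 0.8942
Solving, x = 3.111 × 10^-3 mol, y = 6.719 × 10^-3 mol
mass of Na2CO3 = 3.111 × 10^-3 × 105.99 = 0.3297 g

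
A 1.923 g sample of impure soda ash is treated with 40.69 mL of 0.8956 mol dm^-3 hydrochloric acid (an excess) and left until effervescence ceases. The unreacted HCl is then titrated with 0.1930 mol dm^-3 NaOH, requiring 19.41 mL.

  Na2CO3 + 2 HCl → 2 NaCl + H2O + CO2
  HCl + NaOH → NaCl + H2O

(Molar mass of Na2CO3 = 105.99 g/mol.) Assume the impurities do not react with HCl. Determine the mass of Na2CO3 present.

n(HCl) added = 0.04069 × 0.8956 = 0.03644 mol
n(NaOH) used in back-titration = 0.01941 × 0.1930 = 3.746 × 10^-3 mol
n(HCl) left over = 3.746 × 10^-3 mol (1:1 ratio)
n(HCl) consumed by analyte = 0.03644 − 3.746 × 10^-3 = 0.03270 mol
From the 1:2 ratio, n(Na2CO3) = 1/2 × 0.03270 = 0.01635 mol
mass of Na2CO3 = 0.01635 × 105.99 = 1.733 g

1.733 g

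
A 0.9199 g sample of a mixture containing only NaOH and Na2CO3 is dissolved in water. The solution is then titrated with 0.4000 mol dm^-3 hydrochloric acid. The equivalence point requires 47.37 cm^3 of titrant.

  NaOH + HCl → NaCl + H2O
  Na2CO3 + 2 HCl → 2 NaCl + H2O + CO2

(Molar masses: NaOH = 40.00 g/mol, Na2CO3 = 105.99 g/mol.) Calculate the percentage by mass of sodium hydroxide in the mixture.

n(HCl) = 0.04737 × 0.4000 = 0.01895 mol
Let x = n(NaOH), y = n(Na2CO3).
Titrant: 1x + 2y = 0.01895;  mass: 40.00x + 105.99y = 0.9199
Solving, x = 6.483 × 10^-3 mol, y = 6.232 × 10^-3 mol
mass of NaOH = 6.483 × 10^-3 × 40.00 = 0.2593 g
% NaOH = 0.2593 / 0.9199 × 100 = 28.19 %

28.19 %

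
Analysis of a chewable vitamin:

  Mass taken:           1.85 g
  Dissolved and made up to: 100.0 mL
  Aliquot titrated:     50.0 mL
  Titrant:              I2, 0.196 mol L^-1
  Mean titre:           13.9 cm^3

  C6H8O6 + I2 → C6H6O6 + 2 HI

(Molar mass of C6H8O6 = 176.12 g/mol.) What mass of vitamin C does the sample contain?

n(I2) per titration = 0.0139 × 0.196 = 2.72 × 10^-3 mol
n(C6H8O6) in each aliquot = 2.72 × 10^-3 mol (1:1 ratio)
n(C6H8O6) in the whole flask = 2.72 × 10^-3 × 100.0/50.0 = 5.45 × 10^-3 mol
mass of C6H8O6 = 5.45 × 10^-3 × 176.12 = 0.960 g

0.960 g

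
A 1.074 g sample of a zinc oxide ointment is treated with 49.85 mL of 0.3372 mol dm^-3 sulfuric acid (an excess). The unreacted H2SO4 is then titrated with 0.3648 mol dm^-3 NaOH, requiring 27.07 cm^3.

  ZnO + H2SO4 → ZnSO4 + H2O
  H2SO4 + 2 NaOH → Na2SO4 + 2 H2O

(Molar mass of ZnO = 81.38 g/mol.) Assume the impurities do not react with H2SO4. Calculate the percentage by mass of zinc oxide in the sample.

89.96 %

n(H2SO4) added = 0.04985 × 0.3372 = 0.01681 mol
n(NaOH) used in back-titration = 0.02707 × 0.3648 = 9.875 × 10^-3 mol
From the 1:2 ratio, n(H2SO4) left over = 1/2 × 9.875 × 10^-3 = 4.938 × 10^-3 mol
n(H2SO4) consumed by analyte = 0.01681 − 4.938 × 10^-3 = 0.01187 mol
n(ZnO) = 0.01187 mol (1:1 ratio)
mass of ZnO = 0.01187 × 81.38 = 0.9661 g
% ZnO = 0.9661 / 1.074 × 100 = 89.96 %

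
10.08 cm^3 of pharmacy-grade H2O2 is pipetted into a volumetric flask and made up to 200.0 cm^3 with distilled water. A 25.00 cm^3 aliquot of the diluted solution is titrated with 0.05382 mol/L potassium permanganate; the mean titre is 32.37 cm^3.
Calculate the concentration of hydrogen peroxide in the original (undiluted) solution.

3.457 mol/L

2 MnO4^- + 5 H2O2 + 6 H^+ → 2 Mn^2+ + 5 O2 + 8 H2O
n(KMnO4) = 0.03237 × 0.05382 = 1.742 × 10^-3 mol
From the 5:2 ratio, n(H2O2) in the aliquot = 5/2 × 1.742 × 10^-3 = 4.355 × 10^-3 mol
[H2O2]_dilute = 4.355 × 10^-3 / 0.02500 = 0.1742 mol/L
Dilution factor = 200.0 / 10.08 = 19.84
[H2O2]_stock = 0.1742 × 19.84 = 3.457 mol/L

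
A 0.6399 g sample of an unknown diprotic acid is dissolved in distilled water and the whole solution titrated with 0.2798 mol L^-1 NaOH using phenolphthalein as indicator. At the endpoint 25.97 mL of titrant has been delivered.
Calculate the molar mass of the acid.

n(NaOH) = 0.02597 L × 0.2798 mol/L = 7.266 × 10^-3 mol
From the 1:2 ratio, n(H2A) = 1/2 × 7.266 × 10^-3 = 3.633 × 10^-3 mol
M = m / n = 0.6399 g / 3.633 × 10^-3 mol = 176.1 g/mol

176.1 g/mol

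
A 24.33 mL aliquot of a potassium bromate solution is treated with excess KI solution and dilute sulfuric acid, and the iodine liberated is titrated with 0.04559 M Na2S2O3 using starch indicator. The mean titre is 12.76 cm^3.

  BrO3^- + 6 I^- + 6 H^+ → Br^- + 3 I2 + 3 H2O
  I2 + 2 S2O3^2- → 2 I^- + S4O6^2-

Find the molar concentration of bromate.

n(S2O3^2-) = 0.01276 × 0.04559 = 5.817 × 10^-4 mol
n(I2) = n(S2O3^2-)/2 = 2.909 × 10^-4 mol
From the 1:3 ratio, n(BrO3^-) in the aliquot = 1/3 × 2.909 × 10^-4 = 9.695 × 10^-5 mol
[BrO3^-] = 9.695 × 10^-5 / 0.02433 = 0.003985 mol/L

0.003985 M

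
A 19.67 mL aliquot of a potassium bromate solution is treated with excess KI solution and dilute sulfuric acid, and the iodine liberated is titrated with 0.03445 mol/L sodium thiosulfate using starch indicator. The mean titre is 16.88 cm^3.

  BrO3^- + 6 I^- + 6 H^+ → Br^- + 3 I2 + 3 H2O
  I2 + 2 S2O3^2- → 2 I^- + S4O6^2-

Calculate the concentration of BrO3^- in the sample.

0.004927 mol/L

n(S2O3^2-) = 0.01688 × 0.03445 = 5.815 × 10^-4 mol
n(I2) = n(S2O3^2-)/2 = 2.908 × 10^-4 mol
From the 1:3 ratio, n(BrO3^-) in the aliquot = 1/3 × 2.908 × 10^-4 = 9.692 × 10^-5 mol
[BrO3^-] = 9.692 × 10^-5 / 0.01967 = 0.004927 mol/L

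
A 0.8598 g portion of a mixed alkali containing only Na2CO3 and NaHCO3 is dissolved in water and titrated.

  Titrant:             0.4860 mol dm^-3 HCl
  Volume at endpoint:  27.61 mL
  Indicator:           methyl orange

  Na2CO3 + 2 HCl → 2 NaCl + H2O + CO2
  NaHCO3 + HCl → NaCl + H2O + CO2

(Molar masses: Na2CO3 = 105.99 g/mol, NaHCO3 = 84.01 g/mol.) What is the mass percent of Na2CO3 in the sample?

53.16 %

n(HCl) = 0.02761 × 0.4860 = 0.01342 mol
Let x = n(Na2CO3), y = n(NaHCO3).
Titrant: 2x + 1y = 0.01342;  mass: 105.99x + 84.01y = 0.8598
Solving, x = 4.312 × 10^-3 mol, y = 4.794 × 10^-3 mol
mass of Na2CO3 = 4.312 × 10^-3 × 105.99 = 0.4570 g
% Na2CO3 = 0.4570 / 0.8598 × 100 = 53.16 %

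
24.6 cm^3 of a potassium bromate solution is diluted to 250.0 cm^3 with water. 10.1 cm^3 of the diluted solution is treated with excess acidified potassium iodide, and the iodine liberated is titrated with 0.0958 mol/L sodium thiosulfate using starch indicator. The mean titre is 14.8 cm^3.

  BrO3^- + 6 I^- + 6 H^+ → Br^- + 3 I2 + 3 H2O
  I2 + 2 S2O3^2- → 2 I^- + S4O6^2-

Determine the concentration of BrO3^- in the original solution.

n(S2O3^2-) = 0.0148 × 0.0958 = 1.42 × 10^-3 mol
n(I2) = n(S2O3^2-)/2 = 7.09 × 10^-4 mol
From the 1:3 ratio, n(BrO3^-) in the aliquot = 1/3 × 7.09 × 10^-4 = 2.36 × 10^-4 mol
[BrO3^-]_dilute = 2.36 × 10^-4 / 0.0101 = 0.0234 mol/L
[BrO3^-]_original = 0.0234 × 250.0/24.6 = 0.238 mol/L

0.238 mol/L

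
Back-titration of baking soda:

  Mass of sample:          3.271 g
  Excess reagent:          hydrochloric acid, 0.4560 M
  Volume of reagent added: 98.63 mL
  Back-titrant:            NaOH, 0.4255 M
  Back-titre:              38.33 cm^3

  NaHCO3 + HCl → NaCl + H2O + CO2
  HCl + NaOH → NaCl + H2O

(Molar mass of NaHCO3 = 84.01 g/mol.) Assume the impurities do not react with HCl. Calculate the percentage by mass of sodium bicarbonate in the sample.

73.62 %

n(HCl) added = 0.09863 × 0.4560 = 0.04498 mol
n(NaOH) used in back-titration = 0.03833 × 0.4255 = 0.01631 mol
n(HCl) left over = 0.01631 mol (1:1 ratio)
n(HCl) consumed by analyte = 0.04498 − 0.01631 = 0.02867 mol
n(NaHCO3) = 0.02867 mol (1:1 ratio)
mass of NaHCO3 = 0.02867 × 84.01 = 2.408 g
% NaHCO3 = 2.408 / 3.271 × 100 = 73.62 %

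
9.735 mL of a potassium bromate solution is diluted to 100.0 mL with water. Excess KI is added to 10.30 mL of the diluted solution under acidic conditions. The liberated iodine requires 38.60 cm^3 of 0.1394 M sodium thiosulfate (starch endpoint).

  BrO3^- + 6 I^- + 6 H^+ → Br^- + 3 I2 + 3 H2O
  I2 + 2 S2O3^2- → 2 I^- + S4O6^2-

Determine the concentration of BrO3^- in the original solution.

n(S2O3^2-) = 0.03860 × 0.1394 = 5.381 × 10^-3 mol
n(I2) = n(S2O3^2-)/2 = 2.690 × 10^-3 mol
From the 1:3 ratio, n(BrO3^-) in the aliquot = 1/3 × 2.690 × 10^-3 = 8.968 × 10^-4 mol
[BrO3^-]_dilute = 8.968 × 10^-4 / 0.01030 = 0.08707 mol/L
[BrO3^-]_original = 0.08707 × 100.0/9.735 = 0.8944 mol/L

0.8944 M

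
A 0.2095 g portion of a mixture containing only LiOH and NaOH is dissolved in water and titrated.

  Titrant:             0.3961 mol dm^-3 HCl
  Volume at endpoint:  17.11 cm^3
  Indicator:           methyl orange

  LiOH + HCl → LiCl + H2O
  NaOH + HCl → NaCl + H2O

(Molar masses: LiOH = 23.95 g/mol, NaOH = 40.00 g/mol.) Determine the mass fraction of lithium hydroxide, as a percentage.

n(HCl) = 0.01711 × 0.3961 = 6.777 × 10^-3 mol
Let x = n(LiOH), y = n(NaOH).
Titrant: 1x + 1y = 6.777 × 10^-3;  mass: 23.95x + 40.00y = 0.2095
Solving, x = 3.837 × 10^-3 mol, y = 2.940 × 10^-3 mol
mass of LiOH = 3.837 × 10^-3 × 23.95 = 0.09191 g
% LiOH = 0.09191 / 0.2095 × 100 = 43.87 %

43.87 %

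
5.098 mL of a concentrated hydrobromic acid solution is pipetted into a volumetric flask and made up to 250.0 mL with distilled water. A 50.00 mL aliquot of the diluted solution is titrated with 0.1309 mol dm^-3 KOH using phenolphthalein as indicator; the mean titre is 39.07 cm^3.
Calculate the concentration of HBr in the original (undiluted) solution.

5.016 mol/L

HBr + KOH → KBr + H2O
n(KOH) = 0.03907 × 0.1309 = 5.114 × 10^-3 mol
n(HBr) in the aliquot = 5.114 × 10^-3 mol (1:1 ratio)
[HBr]_dilute = 5.114 × 10^-3 / 0.05000 = 0.1023 mol/L
Dilution factor = 250.0 / 5.098 = 49.04
[HBr]_stock = 0.1023 × 49.04 = 5.016 mol/L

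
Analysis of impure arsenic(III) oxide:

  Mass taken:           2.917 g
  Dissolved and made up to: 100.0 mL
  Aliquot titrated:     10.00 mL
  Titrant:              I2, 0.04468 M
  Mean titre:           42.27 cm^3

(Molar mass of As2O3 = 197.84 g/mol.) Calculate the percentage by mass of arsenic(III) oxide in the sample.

64.05 %

As2O3 + 2 I2 + 2 H2O → As2O5 + 4 HI
n(I2) per titration = 0.04227 × 0.04468 = 1.889 × 10^-3 mol
From the 1:2 ratio, n(As2O3) in each aliquot = 1/2 × 1.889 × 10^-3 = 9.443 × 10^-4 mol
n(As2O3) in the whole flask = 9.443 × 10^-4 × 100.0/10.00 = 9.443 × 10^-3 mol
mass of As2O3 = 9.443 × 10^-3 × 197.84 = 1.868 g
% As2O3 = 1.868 / 2.917 × 100 = 64.05 %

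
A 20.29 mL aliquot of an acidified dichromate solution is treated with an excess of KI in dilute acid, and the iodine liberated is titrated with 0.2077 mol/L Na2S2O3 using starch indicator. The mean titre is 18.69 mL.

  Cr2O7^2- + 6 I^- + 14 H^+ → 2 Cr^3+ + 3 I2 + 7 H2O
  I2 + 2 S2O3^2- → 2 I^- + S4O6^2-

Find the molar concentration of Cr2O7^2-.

n(S2O3^2-) = 0.01869 × 0.2077 = 3.882 × 10^-3 mol
n(I2) = n(S2O3^2-)/2 = 1.941 × 10^-3 mol
From the 1:3 ratio, n(Cr2O7^2-) in the aliquot = 1/3 × 1.941 × 10^-3 = 6.470 × 10^-4 mol
[Cr2O7^2-] = 6.470 × 10^-4 / 0.02029 = 0.03189 mol/L

0.03189 mol/L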